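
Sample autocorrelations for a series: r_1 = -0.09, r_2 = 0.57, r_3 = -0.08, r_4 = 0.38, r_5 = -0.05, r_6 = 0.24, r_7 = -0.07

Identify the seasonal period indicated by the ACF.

2

The largest autocorrelation is r_2 = 0.57, with weaker echoes at lags 4 (0.38) and 6 (0.24); the remaining lags stay at or below -0.05.
The dominant spike at lag 2 indicates a seasonal period of 2.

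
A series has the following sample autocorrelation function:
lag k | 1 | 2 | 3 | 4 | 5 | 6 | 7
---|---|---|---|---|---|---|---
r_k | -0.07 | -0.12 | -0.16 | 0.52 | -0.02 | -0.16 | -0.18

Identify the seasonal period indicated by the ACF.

4

The largest autocorrelation is r_4 = 0.52; the remaining lags stay at or below -0.02.
The dominant spike at lag 4 indicates a seasonal period of 4.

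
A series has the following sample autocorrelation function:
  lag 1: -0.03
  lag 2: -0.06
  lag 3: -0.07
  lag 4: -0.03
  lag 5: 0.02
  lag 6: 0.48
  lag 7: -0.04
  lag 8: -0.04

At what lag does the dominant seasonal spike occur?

The largest autocorrelation is r_6 = 0.48; the remaining lags stay at or below 0.02.
The dominant spike at lag 6 indicates a seasonal period of 6.

6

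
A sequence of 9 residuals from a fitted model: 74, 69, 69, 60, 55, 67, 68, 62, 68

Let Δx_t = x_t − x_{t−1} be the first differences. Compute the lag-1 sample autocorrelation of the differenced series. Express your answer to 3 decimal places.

-0.148

First differences Δx: -5, 0, -9, -5, 12, 1, -6, 6
Mean of differences = -0.7500
Numerator Σ(Δx_t−Δx̄)(Δx_{t+1}−Δx̄) = -50.8125
Denominator Σ(Δx_t−Δx̄)² = 343.5000
r_1(Δx) = -50.8125 / 343.5000 = -0.148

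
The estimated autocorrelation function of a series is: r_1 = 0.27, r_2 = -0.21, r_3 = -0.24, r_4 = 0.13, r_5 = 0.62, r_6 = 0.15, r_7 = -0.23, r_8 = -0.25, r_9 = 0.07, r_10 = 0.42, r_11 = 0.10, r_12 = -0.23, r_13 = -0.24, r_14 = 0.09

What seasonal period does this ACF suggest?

5

The largest autocorrelation is r_5 = 0.62, with a weaker echo at lag 10 (0.42); the remaining lags stay at or below 0.27.
The dominant spike at lag 5 indicates a seasonal period of 5.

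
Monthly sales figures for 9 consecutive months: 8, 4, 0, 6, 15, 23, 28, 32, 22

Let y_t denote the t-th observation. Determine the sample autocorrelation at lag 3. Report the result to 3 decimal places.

Mean ȳ = (8 + 4 + 0 + 6 + 15 + 23 + 28 + 32 + 22)/9 = 15.3333
Σ(y_t−ȳ)(y_{t+3}−ȳ) = (68.4444) + (3.7778) + (-117.5556) + (-118.2222) + (-5.5556) + (51.1111) = -118.0000
Denominator Σ(y_t−ȳ)² = 1046.0000
r_3 = -118.0000 / 1046.0000 = -0.113

-0.113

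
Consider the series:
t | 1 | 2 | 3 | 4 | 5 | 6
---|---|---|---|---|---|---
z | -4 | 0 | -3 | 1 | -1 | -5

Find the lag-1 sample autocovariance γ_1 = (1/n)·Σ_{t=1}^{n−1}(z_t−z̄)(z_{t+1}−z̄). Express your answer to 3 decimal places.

-1.500

Mean z̄ = (-4 + 0 − 3 + 1 − 1 − 5)/6 = -2.0000
Σ_{t=1}^{5}(z_t−z̄)(z_{t+1}−z̄) = -9.0000
γ_1 = -9.0000 / 6 = -1.500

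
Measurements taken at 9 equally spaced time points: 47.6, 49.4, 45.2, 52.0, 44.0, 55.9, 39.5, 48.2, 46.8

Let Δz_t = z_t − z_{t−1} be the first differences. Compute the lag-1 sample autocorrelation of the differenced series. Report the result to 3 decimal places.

First differences Δz: 1.8, -4.2, 6.8, -8.0, 11.9, -16.4, 8.7, -1.4
Mean of differences = -0.1000
Numerator Σ(Δz_t−Δz̄)(Δz_{t+1}−Δz̄) = -535.8700
Denominator Σ(Δz_t−Δz̄)² = 619.2600
r_1(Δz) = -535.8700 / 619.2600 = -0.865

-0.865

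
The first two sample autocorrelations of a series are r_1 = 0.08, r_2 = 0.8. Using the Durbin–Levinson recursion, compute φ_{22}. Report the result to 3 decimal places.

0.799

φ_{22} = (r_2 − r_1²) / (1 − r_1²)
r_1² = (0.08)² = 0.0064
Numerator = 0.8 − 0.0064 = 0.7936; denominator = 1 − 0.0064 = 0.9936
φ_{22} = 0.7936 / 0.9936 = 0.799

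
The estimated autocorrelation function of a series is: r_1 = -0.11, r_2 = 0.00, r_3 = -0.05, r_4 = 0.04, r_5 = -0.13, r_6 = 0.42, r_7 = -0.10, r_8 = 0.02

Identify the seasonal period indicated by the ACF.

The largest autocorrelation is r_6 = 0.42; the remaining lags stay at or below 0.04.
The dominant spike at lag 6 indicates a seasonal period of 6.

6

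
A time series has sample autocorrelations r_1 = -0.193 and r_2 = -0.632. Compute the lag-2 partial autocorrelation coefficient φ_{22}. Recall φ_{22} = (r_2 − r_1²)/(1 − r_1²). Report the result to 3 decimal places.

-0.695

φ_{22} = (r_2 − r_1²) / (1 − r_1²)
r_1² = (-0.193)² = 0.037249
Numerator = -0.632 − 0.0372 = -0.6692; denominator = 1 − 0.0372 = 0.9628
φ_{22} = -0.6692 / 0.9628 = -0.695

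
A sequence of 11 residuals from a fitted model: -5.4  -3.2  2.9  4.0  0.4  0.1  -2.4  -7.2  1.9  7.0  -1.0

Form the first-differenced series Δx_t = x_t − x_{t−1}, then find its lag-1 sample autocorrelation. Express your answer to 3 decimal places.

First differences Δx: 2.2, 6.1, 1.1, -3.6, -0.3, -2.5, -4.8, 9.1, 5.1, -8.0
Mean of differences = 0.4400
Numerator Σ(Δx_t−Δx̄)(Δx_{t+1}−Δx̄) = -12.7516
Denominator Σ(Δx_t−Δx̄)² = 256.4840
r_1(Δx) = -12.7516 / 256.4840 = -0.050

-0.050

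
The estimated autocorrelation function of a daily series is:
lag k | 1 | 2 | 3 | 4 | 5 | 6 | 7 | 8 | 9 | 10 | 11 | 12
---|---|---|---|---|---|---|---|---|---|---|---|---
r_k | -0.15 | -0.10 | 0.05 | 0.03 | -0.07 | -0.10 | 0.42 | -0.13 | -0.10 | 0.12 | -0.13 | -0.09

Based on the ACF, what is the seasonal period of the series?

7

The largest autocorrelation is r_7 = 0.42; the remaining lags stay at or below 0.12.
The dominant spike at lag 7 indicates a seasonal period of 7.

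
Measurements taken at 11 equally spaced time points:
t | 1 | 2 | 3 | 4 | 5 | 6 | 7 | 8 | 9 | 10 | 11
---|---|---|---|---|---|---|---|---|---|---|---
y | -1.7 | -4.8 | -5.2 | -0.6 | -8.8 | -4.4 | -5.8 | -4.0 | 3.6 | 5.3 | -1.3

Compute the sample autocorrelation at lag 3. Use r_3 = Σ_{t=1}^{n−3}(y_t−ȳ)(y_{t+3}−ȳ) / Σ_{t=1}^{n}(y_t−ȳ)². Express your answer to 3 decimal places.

Mean ȳ = (-1.7 − 4.8 − 5.2 − 0.6 − 8.8 − 4.4 − 5.8 − 4.0 + 3.6 + 5.3 − 1.3)/11 = -2.5182
Numerator Σ_{t=1}^{8}(y_t−ȳ)(y_{t+3}−ȳ) = -15.0128
Denominator Σ(y_t−ȳ)² = 172.7564
r_3 = -15.0128 / 172.7564 = -0.087

-0.087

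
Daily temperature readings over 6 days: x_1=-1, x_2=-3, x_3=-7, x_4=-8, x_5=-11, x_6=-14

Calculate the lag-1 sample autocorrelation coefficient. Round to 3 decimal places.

0.473

Mean x̄ = (-1 − 3 − 7 − 8 − 11 − 14)/6 = -7.3333
Deviations from mean: 6.3333, 4.3333, 0.3333, -0.6667, -3.6667, -6.6667
Σ(x_t−x̄)(x_{t+1}−x̄) = (27.4444) + (1.4444) + (-0.2222) + (2.4444) + (24.4444) = 55.5556
Denominator Σ(x_t−x̄)² = 117.3333
r_1 = 55.5556 / 117.3333 = 0.473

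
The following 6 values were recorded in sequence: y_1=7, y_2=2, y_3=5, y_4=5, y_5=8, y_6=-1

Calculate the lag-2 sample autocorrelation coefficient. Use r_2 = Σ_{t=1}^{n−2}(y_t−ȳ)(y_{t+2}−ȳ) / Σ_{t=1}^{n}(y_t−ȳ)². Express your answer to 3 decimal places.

-0.016

Mean ȳ = (7 + 2 + 5 + 5 + 8 − 1)/6 = 4.3333
Deviations from mean: 2.6667, -2.3333, 0.6667, 0.6667, 3.6667, -5.3333
Σ(y_t−ȳ)(y_{t+2}−ȳ) = (1.7778) + (-1.5556) + (2.4444) + (-3.5556) = -0.8889
Denominator Σ(y_t−ȳ)² = 55.3333
r_2 = -0.8889 / 55.3333 = -0.016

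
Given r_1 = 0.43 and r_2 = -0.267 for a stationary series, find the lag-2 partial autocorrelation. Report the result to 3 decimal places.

φ_{22} = (r_2 − r_1²) / (1 − r_1²)
r_1² = (0.43)² = 0.1849
Numerator = -0.267 − 0.1849 = -0.4519; denominator = 1 − 0.1849 = 0.8151
φ_{22} = -0.4519 / 0.8151 = -0.554

-0.554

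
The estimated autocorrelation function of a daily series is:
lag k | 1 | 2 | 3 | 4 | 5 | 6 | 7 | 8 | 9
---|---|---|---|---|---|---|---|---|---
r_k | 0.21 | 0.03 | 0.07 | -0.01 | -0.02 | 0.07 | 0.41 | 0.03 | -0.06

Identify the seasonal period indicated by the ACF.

7

The largest autocorrelation is r_7 = 0.41; the remaining lags stay at or below 0.21. The elevated value at lag 1 (0.21), dropping to 0.03 at lag 2, reflects decaying short-term dependence rather than seasonality.
The dominant spike at lag 7 indicates a seasonal period of 7.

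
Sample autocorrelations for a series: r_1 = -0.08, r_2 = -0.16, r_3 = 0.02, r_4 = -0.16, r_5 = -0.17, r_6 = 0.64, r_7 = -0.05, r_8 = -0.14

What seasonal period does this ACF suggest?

6

The largest autocorrelation is r_6 = 0.64; the remaining lags stay at or below 0.02.
The dominant spike at lag 6 indicates a seasonal period of 6.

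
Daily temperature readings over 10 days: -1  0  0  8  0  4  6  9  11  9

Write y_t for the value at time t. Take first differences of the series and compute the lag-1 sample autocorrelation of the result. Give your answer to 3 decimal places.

First differences Δy: 1, 0, 8, -8, 4, 2, 3, 2, -2
Mean of differences = 1.1111
Numerator Σ(Δy_t−Δȳ)(Δy_{t+1}−Δȳ) = -93.4568
Denominator Σ(Δy_t−Δȳ)² = 154.8889
r_1(Δy) = -93.4568 / 154.8889 = -0.603

-0.603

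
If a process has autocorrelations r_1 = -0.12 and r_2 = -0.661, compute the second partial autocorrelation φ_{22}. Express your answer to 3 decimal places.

φ_{22} = (r_2 − r_1²) / (1 − r_1²)
r_1² = (-0.12)² = 0.0144
Numerator = -0.661 − 0.0144 = -0.6754; denominator = 1 − 0.0144 = 0.9856
φ_{22} = -0.6754 / 0.9856 = -0.685

-0.685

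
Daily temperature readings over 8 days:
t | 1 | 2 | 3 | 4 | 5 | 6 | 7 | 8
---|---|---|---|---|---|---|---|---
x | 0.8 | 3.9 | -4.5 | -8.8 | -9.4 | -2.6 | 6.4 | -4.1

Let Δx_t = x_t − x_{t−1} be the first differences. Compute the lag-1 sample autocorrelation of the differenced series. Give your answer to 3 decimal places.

First differences Δx: 3.1, -8.4, -4.3, -0.6, 6.8, 9.0, -10.5
Mean of differences = -0.7000
Numerator Σ(Δx_t−Δx̄)(Δx_{t+1}−Δx̄) = -23.4600
Denominator Σ(Δx_t−Δx̄)² = 333.0800
r_1(Δx) = -23.4600 / 333.0800 = -0.070

-0.070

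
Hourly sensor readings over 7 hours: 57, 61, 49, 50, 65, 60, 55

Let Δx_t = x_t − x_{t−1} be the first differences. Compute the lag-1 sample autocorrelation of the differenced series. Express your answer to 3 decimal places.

-0.219

First differences Δx: 4, -12, 1, 15, -5, -5
Mean of differences = -0.3333
Numerator Σ(Δx_t−Δx̄)(Δx_{t+1}−Δx̄) = -95.4444
Denominator Σ(Δx_t−Δx̄)² = 435.3333
r_1(Δx) = -95.4444 / 435.3333 = -0.219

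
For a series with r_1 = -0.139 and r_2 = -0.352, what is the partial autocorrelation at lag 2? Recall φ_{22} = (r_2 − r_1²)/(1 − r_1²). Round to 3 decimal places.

-0.379

φ_{22} = (r_2 − r_1²) / (1 − r_1²)
r_1² = (-0.139)² = 0.019321
Numerator = -0.352 − 0.0193 = -0.3713; denominator = 1 − 0.0193 = 0.9807
φ_{22} = -0.3713 / 0.9807 = -0.379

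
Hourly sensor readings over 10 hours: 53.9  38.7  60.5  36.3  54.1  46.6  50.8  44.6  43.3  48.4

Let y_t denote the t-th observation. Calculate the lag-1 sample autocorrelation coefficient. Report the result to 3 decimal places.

-0.807

Mean ȳ = (53.9 + 38.7 + 60.5 + 36.3 + 54.1 + 46.6 + 50.8 + 44.6 + 43.3 + 48.4)/10 = 47.7200
Numerator Σ_{t=1}^{9}(y_t−ȳ)(y_{t+1}−ȳ) = -399.2464
Denominator Σ(y_t−ȳ)² = 494.4760
r_1 = -399.2464 / 494.4760 = -0.807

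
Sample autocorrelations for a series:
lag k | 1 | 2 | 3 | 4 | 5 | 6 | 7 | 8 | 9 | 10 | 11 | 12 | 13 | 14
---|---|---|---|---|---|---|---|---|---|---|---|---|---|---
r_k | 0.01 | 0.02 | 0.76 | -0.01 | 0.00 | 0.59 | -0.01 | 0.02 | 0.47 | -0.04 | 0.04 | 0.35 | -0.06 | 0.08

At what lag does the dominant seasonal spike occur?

The largest autocorrelation is r_3 = 0.76, with weaker echoes at lags 6 (0.59), 9 (0.47) and 12 (0.35); the remaining lags stay at or below 0.08.
The dominant spike at lag 3 indicates a seasonal period of 3.

3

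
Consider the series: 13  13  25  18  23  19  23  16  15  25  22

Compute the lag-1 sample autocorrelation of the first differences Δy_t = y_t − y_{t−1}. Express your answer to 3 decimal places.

-0.568

First differences Δy: 0, 12, -7, 5, -4, 4, -7, -1, 10, -3
Mean of differences = 0.9000
Numerator Σ(Δy_t−Δȳ)(Δy_{t+1}−Δȳ) = -227.6100
Denominator Σ(Δy_t−Δȳ)² = 400.9000
r_1(Δy) = -227.6100 / 400.9000 = -0.568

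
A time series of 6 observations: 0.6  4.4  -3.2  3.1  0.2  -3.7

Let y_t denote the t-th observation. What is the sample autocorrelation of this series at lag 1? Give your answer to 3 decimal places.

-0.426

Mean ȳ = (0.6 + 4.4 − 3.2 + 3.1 + 0.2 − 3.7)/6 = 0.2333
Deviations from mean: 0.3667, 4.1667, -3.4333, 2.8667, -0.0333, -3.9333
Σ(y_t−ȳ)(y_{t+1}−ȳ) = (1.5278) + (-14.3056) + (-9.8422) + (-0.0956) + (0.1311) = -22.5844
Denominator Σ(y_t−ȳ)² = 52.9733
r_1 = -22.5844 / 52.9733 = -0.426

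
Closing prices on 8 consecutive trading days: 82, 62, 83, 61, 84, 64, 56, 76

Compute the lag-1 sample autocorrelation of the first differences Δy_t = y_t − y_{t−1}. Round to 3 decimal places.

First differences Δy: -20, 21, -22, 23, -20, -8, 20
Mean of differences = -0.8571
Numerator Σ(Δy_t−Δȳ)(Δy_{t+1}−Δȳ) = -1853.8776
Denominator Σ(Δy_t−Δȳ)² = 2712.8571
r_1(Δy) = -1853.8776 / 2712.8571 = -0.683

-0.683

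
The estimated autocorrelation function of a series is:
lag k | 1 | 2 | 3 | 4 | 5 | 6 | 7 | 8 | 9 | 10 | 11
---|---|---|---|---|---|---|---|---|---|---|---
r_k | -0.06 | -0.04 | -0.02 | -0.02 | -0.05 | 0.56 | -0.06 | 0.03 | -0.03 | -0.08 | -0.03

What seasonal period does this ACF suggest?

The largest autocorrelation is r_6 = 0.56; the remaining lags stay at or below 0.03.
The dominant spike at lag 6 indicates a seasonal period of 6.

6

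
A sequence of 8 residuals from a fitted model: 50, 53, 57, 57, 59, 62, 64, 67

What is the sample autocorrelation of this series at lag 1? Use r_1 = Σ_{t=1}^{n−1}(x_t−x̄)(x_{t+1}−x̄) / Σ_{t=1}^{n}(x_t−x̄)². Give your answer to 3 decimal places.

0.559

Mean x̄ = (50 + 53 + 57 + 57 + 59 + 62 + 64 + 67)/8 = 58.6250
Deviations from mean: -8.6250, -5.6250, -1.6250, -1.6250, 0.3750, 3.3750, 5.3750, 8.3750
Σ(x_t−x̄)(x_{t+1}−x̄) = (48.5156) + (9.1406) + (2.6406) + (-0.6094) + (1.2656) + (18.1406) + (45.0156) = 124.1094
Denominator Σ(x_t−x̄)² = 221.8750
r_1 = 124.1094 / 221.8750 = 0.559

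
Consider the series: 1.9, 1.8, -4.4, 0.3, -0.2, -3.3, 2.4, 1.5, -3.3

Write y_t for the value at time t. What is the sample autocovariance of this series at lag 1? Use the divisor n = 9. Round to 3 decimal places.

-1.702

Mean ȳ = (1.9 + 1.8 − 4.4 + 0.3 − 0.2 − 3.3 + 2.4 + 1.5 − 3.3)/9 = -0.3667
Σ_{t=1}^{8}(y_t−ȳ)(y_{t+1}−ȳ) = -15.3211
γ_1 = -15.3211 / 9 = -1.702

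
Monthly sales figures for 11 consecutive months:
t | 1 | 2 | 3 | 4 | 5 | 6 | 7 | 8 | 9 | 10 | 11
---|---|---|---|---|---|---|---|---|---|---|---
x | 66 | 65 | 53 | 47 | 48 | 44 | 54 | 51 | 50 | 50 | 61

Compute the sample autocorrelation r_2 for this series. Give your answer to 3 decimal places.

-0.025

Mean x̄ = (66 + 65 + 53 + 47 + 48 + 44 + 54 + 51 + 50 + 50 + 61)/11 = 53.5455
Numerator Σ_{t=1}^{9}(x_t−x̄)(x_{t+2}−x̄) = -13.5041
Denominator Σ(x_t−x̄)² = 538.7273
r_2 = -13.5041 / 538.7273 = -0.025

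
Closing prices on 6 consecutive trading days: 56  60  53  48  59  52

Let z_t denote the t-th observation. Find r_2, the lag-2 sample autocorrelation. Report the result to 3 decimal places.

Mean z̄ = (56 + 60 + 53 + 48 + 59 + 52)/6 = 54.6667
Σ(z_t−z̄)(z_{t+2}−z̄) = (-2.2222) + (-35.5556) + (-7.2222) + (17.7778) = -27.2222
Denominator Σ(z_t−z̄)² = 103.3333
r_2 = -27.2222 / 103.3333 = -0.263

-0.263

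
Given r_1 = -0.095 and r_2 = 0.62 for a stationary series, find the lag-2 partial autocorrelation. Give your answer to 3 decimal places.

0.617

φ_{22} = (r_2 − r_1²) / (1 − r_1²)
r_1² = (-0.095)² = 0.009025
Numerator = 0.62 − 0.0090 = 0.6110; denominator = 1 − 0.0090 = 0.9910
φ_{22} = 0.6110 / 0.9910 = 0.617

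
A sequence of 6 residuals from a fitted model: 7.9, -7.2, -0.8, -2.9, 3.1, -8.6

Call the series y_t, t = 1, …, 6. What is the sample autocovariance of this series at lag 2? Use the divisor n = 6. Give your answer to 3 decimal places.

Mean ȳ = (7.9 − 7.2 − 0.8 − 2.9 + 3.1 − 8.6)/6 = -1.4167
Σ_{t=1}^{4}(y_t−ȳ)(y_{t+2}−ȳ) = 27.7644
γ_2 = 27.7644 / 6 = 4.627

4.627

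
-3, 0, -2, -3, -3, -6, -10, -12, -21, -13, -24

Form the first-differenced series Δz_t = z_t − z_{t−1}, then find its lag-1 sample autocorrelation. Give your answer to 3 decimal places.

First differences Δz: 3, -2, -1, 0, -3, -4, -2, -9, 8, -11
Mean of differences = -2.1000
Numerator Σ(Δz_t−Δz̄)(Δz_{t+1}−Δz̄) = -157.7100
Denominator Σ(Δz_t−Δz̄)² = 264.9000
r_1(Δz) = -157.7100 / 264.9000 = -0.595

-0.595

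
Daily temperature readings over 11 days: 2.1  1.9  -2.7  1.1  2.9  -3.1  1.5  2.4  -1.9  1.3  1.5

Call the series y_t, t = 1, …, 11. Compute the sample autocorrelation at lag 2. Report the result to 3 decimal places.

Mean ȳ = (2.1 + 1.9 − 2.7 + 1.1 + 2.9 − 3.1 + 1.5 + 2.4 − 1.9 + 1.3 + 1.5)/11 = 0.6364
Numerator Σ_{t=1}^{9}(y_t−ȳ)(y_{t+2}−ȳ) = -21.4272
Denominator Σ(y_t−ȳ)² = 45.6455
r_2 = -21.4272 / 45.6455 = -0.469

-0.469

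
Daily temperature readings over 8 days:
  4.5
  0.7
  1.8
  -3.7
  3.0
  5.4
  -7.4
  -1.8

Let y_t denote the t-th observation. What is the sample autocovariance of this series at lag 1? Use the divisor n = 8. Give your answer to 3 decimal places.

Mean ȳ = (4.5 + 0.7 + 1.8 − 3.7 + 3.0 + 5.4 − 7.4 − 1.8)/8 = 0.3125
Σ_{t=1}^{7}(y_t−ȳ)(y_{t+1}−ȳ) = -23.8252
γ_1 = -23.8252 / 8 = -2.978

-2.978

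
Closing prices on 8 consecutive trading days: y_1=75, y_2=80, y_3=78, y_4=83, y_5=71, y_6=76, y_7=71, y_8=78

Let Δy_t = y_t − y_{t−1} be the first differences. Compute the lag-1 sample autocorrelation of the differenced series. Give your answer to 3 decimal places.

-0.664

First differences Δy: 5, -2, 5, -12, 5, -5, 7
Mean of differences = 0.4286
Numerator Σ(Δy_t−Δȳ)(Δy_{t+1}−Δȳ) = -196.3265
Denominator Σ(Δy_t−Δȳ)² = 295.7143
r_1(Δy) = -196.3265 / 295.7143 = -0.664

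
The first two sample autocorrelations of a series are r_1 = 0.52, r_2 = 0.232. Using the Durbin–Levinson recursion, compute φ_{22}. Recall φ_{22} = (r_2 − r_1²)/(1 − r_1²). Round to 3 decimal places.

-0.053

φ_{22} = (r_2 − r_1²) / (1 − r_1²)
r_1² = (0.52)² = 0.2704
Numerator = 0.232 − 0.2704 = -0.0384; denominator = 1 − 0.2704 = 0.7296
φ_{22} = -0.0384 / 0.7296 = -0.053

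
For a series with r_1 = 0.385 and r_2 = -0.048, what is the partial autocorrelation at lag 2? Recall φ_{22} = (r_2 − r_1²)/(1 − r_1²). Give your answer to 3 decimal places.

φ_{22} = (r_2 − r_1²) / (1 − r_1²)
r_1² = (0.385)² = 0.148225
Numerator = -0.048 − 0.1482 = -0.1962; denominator = 1 − 0.1482 = 0.8518
φ_{22} = -0.1962 / 0.8518 = -0.230

-0.230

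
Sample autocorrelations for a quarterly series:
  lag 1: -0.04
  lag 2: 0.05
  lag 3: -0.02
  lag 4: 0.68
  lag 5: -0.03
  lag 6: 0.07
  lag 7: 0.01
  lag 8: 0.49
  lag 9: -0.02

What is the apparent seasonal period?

The largest autocorrelation is r_4 = 0.68, with a weaker echo at lag 8 (0.49); the remaining lags stay at or below 0.07.
The dominant spike at lag 4 indicates a seasonal period of 4.

4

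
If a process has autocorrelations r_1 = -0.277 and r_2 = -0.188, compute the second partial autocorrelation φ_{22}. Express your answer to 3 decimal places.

-0.287

φ_{22} = (r_2 − r_1²) / (1 − r_1²)
r_1² = (-0.277)² = 0.076729
Numerator = -0.188 − 0.0767 = -0.2647; denominator = 1 − 0.0767 = 0.9233
φ_{22} = -0.2647 / 0.9233 = -0.287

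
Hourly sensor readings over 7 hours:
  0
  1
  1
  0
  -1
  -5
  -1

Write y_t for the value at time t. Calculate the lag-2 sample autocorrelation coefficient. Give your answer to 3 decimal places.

-0.040

Mean ȳ = (0 + 1 + 1 + 0 − 1 − 5 − 1)/7 = -0.7143
Deviations from mean: 0.7143, 1.7143, 1.7143, 0.7143, -0.2857, -4.2857, -0.2857
Σ(y_t−ȳ)(y_{t+2}−ȳ) = (1.2245) + (1.2245) + (-0.4898) + (-3.0612) + (0.0816) = -1.0204
Denominator Σ(y_t−ȳ)² = 25.4286
r_2 = -1.0204 / 25.4286 = -0.040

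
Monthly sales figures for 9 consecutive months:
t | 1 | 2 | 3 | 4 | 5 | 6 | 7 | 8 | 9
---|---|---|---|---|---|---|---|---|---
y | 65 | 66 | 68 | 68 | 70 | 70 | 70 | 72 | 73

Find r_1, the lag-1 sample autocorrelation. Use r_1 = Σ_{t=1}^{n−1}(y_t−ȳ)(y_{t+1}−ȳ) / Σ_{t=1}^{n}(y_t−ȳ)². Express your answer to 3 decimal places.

0.581

Mean ȳ = (65 + 66 + 68 + 68 + 70 + 70 + 70 + 72 + 73)/9 = 69.1111
Numerator Σ_{t=1}^{8}(y_t−ȳ)(y_{t+1}−ȳ) = 31.8765
Denominator Σ(y_t−ȳ)² = 54.8889
r_1 = 31.8765 / 54.8889 = 0.581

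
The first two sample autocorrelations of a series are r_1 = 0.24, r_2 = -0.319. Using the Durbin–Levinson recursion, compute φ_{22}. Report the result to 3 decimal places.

-0.400

φ_{22} = (r_2 − r_1²) / (1 − r_1²)
r_1² = (0.24)² = 0.0576
Numerator = -0.319 − 0.0576 = -0.3766; denominator = 1 − 0.0576 = 0.9424
φ_{22} = -0.3766 / 0.9424 = -0.400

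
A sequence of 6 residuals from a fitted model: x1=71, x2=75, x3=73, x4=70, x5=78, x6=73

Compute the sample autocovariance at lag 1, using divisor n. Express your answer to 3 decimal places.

Mean x̄ = (71 + 75 + 73 + 70 + 78 + 73)/6 = 73.3333
Deviations: -2.3333, 1.6667, -0.3333, -3.3333, 4.6667, -0.3333
Σ_{t=1}^{5}(x_t−x̄)(x_{t+1}−x̄) = -20.4444
γ_1 = -20.4444 / 6 = -3.407

-3.407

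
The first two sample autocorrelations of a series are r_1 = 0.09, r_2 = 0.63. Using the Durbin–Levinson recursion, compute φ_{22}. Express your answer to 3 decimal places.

0.627

φ_{22} = (r_2 − r_1²) / (1 − r_1²)
r_1² = (0.09)² = 0.0081
Numerator = 0.63 − 0.0081 = 0.6219; denominator = 1 − 0.0081 = 0.9919
φ_{22} = 0.6219 / 0.9919 = 0.627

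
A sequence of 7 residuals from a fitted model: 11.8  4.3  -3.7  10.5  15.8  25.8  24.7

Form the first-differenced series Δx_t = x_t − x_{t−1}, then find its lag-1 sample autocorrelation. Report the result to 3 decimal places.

First differences Δx: -7.5, -8.0, 14.2, 5.3, 10.0, -1.1
Mean of differences = 2.1500
Numerator Σ(Δx_t−Δx̄)(Δx_{t+1}−Δx̄) = 12.8125
Denominator Σ(Δx_t−Δx̄)² = 423.4550
r_1(Δx) = 12.8125 / 423.4550 = 0.030

0.030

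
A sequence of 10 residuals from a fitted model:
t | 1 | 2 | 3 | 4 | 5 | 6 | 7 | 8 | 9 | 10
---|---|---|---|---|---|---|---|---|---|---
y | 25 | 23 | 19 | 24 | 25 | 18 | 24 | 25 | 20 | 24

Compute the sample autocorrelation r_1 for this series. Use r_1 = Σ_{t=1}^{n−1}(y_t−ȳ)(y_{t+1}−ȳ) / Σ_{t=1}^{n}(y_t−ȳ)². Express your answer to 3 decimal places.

-0.404

Mean ȳ = (25 + 23 + 19 + 24 + 25 + 18 + 24 + 25 + 20 + 24)/10 = 22.7000
Numerator Σ_{t=1}^{9}(y_t−ȳ)(y_{t+1}−ȳ) = -25.8900
Denominator Σ(y_t−ȳ)² = 64.1000
r_1 = -25.8900 / 64.1000 = -0.404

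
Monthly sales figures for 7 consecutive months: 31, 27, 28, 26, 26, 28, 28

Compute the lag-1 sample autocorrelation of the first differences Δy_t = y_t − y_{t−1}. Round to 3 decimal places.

-0.245

First differences Δy: -4, 1, -2, 0, 2, 0
Mean of differences = -0.5000
Numerator Σ(Δy_t−Δȳ)(Δy_{t+1}−Δȳ) = -5.7500
Denominator Σ(Δy_t−Δȳ)² = 23.5000
r_1(Δy) = -5.7500 / 23.5000 = -0.245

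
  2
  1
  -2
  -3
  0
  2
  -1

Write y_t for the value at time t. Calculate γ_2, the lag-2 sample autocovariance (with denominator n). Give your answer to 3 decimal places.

Mean ȳ = (2 + 1 − 2 − 3 + 0 + 2 − 1)/7 = -0.1429
Deviations: 2.1429, 1.1429, -1.8571, -2.8571, 0.1429, 2.1429, -0.8571
Σ_{t=1}^{5}(y_t−ȳ)(y_{t+2}−ȳ) = -13.7551
γ_2 = -13.7551 / 7 = -1.965

-1.965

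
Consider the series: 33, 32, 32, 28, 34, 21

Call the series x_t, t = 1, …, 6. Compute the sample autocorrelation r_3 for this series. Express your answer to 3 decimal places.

-0.136

Mean x̄ = (33 + 32 + 32 + 28 + 34 + 21)/6 = 30.0000
Σ(x_t−x̄)(x_{t+3}−x̄) = (-6.0000) + (8.0000) + (-18.0000) = -16.0000
Denominator Σ(x_t−x̄)² = 118.0000
r_3 = -16.0000 / 118.0000 = -0.136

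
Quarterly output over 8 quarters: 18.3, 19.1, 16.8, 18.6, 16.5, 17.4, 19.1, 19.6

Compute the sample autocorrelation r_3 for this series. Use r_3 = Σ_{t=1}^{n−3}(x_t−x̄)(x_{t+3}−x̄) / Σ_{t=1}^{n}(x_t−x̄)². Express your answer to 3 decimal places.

Mean x̄ = (18.3 + 19.1 + 16.8 + 18.6 + 16.5 + 17.4 + 19.1 + 19.6)/8 = 18.1750
Deviations from mean: 0.1250, 0.9250, -1.3750, 0.4250, -1.6750, -0.7750, 0.9250, 1.4250
Numerator Σ_{t=1}^{5}(x_t−x̄)(x_{t+3}−x̄) = -2.4244
Denominator Σ(x_t−x̄)² = 9.2350
r_3 = -2.4244 / 9.2350 = -0.263

-0.263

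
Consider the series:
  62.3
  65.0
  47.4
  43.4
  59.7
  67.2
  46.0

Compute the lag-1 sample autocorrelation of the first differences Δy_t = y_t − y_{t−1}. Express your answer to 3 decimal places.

-0.076

First differences Δy: 2.7, -17.6, -4.0, 16.3, 7.5, -21.2
Mean of differences = -2.7167
Numerator Σ(Δy_t−Δȳ)(Δy_{t+1}−Δȳ) = -80.4736
Denominator Σ(Δy_t−Δȳ)² = 1060.1483
r_1(Δy) = -80.4736 / 1060.1483 = -0.076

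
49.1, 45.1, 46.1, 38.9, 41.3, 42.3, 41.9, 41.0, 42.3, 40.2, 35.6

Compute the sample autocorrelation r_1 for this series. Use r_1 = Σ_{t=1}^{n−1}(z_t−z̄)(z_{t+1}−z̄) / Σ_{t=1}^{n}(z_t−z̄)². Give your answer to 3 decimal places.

0.261

Mean z̄ = (49.1 + 45.1 + 46.1 + 38.9 + 41.3 + 42.3 + 41.9 + 41.0 + 42.3 + 40.2 + 35.6)/11 = 42.1636
Numerator Σ_{t=1}^{10}(z_t−z̄)(z_{t+1}−z̄) = 34.5132
Denominator Σ(z_t−z̄)² = 132.0255
r_1 = 34.5132 / 132.0255 = 0.261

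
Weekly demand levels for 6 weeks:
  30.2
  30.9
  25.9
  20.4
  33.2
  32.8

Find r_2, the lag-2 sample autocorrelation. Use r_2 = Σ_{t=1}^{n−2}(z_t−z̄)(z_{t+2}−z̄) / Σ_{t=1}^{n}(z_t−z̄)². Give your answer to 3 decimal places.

Mean z̄ = (30.2 + 30.9 + 25.9 + 20.4 + 33.2 + 32.8)/6 = 28.9000
Σ(z_t−z̄)(z_{t+2}−z̄) = (-3.9000) + (-17.0000) + (-12.9000) + (-33.1500) = -66.9500
Denominator Σ(z_t−z̄)² = 120.6400
r_2 = -66.9500 / 120.6400 = -0.555

-0.555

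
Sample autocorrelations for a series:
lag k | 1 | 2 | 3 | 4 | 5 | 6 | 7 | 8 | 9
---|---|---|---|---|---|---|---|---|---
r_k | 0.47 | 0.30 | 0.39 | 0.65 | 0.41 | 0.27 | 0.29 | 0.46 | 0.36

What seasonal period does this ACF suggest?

4

The largest autocorrelation is r_4 = 0.65; the remaining lags stay at or below 0.47. The elevated value at lag 1 (0.47), dropping to 0.30 at lag 2, reflects decaying short-term dependence rather than seasonality.
The dominant spike at lag 4 indicates a seasonal period of 4.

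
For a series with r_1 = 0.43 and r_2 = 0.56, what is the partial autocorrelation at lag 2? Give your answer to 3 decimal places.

φ_{22} = (r_2 − r_1²) / (1 − r_1²)
r_1² = (0.43)² = 0.1849
Numerator = 0.56 − 0.1849 = 0.3751; denominator = 1 − 0.1849 = 0.8151
φ_{22} = 0.3751 / 0.8151 = 0.460

0.460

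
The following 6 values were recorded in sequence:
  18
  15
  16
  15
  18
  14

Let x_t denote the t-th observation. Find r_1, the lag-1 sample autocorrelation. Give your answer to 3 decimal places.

Mean x̄ = (18 + 15 + 16 + 15 + 18 + 14)/6 = 16.0000
Σ(x_t−x̄)(x_{t+1}−x̄) = (-2.0000) + (0.0000) + (0.0000) + (-2.0000) + (-4.0000) = -8.0000
Denominator Σ(x_t−x̄)² = 14.0000
r_1 = -8.0000 / 14.0000 = -0.571

-0.571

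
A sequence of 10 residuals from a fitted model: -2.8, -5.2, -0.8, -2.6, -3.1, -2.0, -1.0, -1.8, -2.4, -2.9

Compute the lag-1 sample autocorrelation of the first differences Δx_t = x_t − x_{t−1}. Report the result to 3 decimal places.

-0.531

First differences Δx: -2.4, 4.4, -1.8, -0.5, 1.1, 1.0, -0.8, -0.6, -0.5
Mean of differences = -0.0111
Numerator Σ(Δx_t−Δx̄)(Δx_{t+1}−Δx̄) = -17.0190
Denominator Σ(Δx_t−Δx̄)² = 32.0689
r_1(Δx) = -17.0190 / 32.0689 = -0.531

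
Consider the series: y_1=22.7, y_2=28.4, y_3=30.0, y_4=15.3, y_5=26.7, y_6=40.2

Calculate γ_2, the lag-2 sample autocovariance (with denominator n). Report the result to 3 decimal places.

Mean ȳ = (22.7 + 28.4 + 30.0 + 15.3 + 26.7 + 40.2)/6 = 27.2167
Deviations: -4.5167, 1.1833, 2.7833, -11.9167, -0.5167, 12.9833
Σ_{t=1}^{4}(y_t−ȳ)(y_{t+2}−ȳ) = -182.8289
γ_2 = -182.8289 / 6 = -30.471

-30.471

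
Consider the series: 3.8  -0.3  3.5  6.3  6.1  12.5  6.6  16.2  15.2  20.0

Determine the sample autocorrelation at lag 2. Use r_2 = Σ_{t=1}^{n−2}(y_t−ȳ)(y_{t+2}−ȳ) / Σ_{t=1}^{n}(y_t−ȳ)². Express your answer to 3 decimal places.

Mean ȳ = (3.8 − 0.3 + 3.5 + 6.3 + 6.1 + 12.5 + 6.6 + 16.2 + 15.2 + 20.0)/10 = 8.9900
Numerator Σ_{t=1}^{8}(y_t−ȳ)(y_{t+2}−ȳ) = 156.6618
Denominator Σ(y_t−ȳ)² = 388.7690
r_2 = 156.6618 / 388.7690 = 0.403

0.403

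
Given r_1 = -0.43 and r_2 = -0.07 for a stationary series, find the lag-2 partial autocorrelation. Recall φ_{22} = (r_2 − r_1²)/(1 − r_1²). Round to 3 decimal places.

φ_{22} = (r_2 − r_1²) / (1 − r_1²)
r_1² = (-0.43)² = 0.1849
Numerator = -0.07 − 0.1849 = -0.2549; denominator = 1 − 0.1849 = 0.8151
φ_{22} = -0.2549 / 0.8151 = -0.313

-0.313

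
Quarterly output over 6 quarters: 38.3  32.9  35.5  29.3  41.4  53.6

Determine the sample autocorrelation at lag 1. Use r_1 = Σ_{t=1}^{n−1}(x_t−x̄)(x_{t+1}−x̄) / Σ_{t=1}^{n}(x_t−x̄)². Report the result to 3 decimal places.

Mean x̄ = (38.3 + 32.9 + 35.5 + 29.3 + 41.4 + 53.6)/6 = 38.5000
Σ(x_t−x̄)(x_{t+1}−x̄) = (1.1200) + (16.8000) + (27.6000) + (-26.6800) + (43.7900) = 62.6300
Denominator Σ(x_t−x̄)² = 361.4600
r_1 = 62.6300 / 361.4600 = 0.173

0.173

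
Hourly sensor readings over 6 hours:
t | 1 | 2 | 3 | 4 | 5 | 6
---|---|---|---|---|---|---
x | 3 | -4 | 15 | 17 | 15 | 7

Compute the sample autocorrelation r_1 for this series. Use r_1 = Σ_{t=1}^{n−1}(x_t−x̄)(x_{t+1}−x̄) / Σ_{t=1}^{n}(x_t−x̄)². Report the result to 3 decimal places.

Mean x̄ = (3 − 4 + 15 + 17 + 15 + 7)/6 = 8.8333
Deviations from mean: -5.8333, -12.8333, 6.1667, 8.1667, 6.1667, -1.8333
Numerator Σ_{t=1}^{5}(x_t−x̄)(x_{t+1}−x̄) = 85.1389
Denominator Σ(x_t−x̄)² = 344.8333
r_1 = 85.1389 / 344.8333 = 0.247

0.247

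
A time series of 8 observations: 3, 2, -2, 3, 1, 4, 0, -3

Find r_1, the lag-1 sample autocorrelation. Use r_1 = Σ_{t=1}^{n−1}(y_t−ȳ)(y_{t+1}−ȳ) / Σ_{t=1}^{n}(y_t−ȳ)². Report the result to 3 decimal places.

Mean ȳ = (3 + 2 − 2 + 3 + 1 + 4 + 0 − 3)/8 = 1.0000
Deviations from mean: 2.0000, 1.0000, -3.0000, 2.0000, 0.0000, 3.0000, -1.0000, -4.0000
Σ(y_t−ȳ)(y_{t+1}−ȳ) = (2.0000) + (-3.0000) + (-6.0000) + (0.0000) + (0.0000) + (-3.0000) + (4.0000) = -6.0000
Denominator Σ(y_t−ȳ)² = 44.0000
r_1 = -6.0000 / 44.0000 = -0.136

-0.136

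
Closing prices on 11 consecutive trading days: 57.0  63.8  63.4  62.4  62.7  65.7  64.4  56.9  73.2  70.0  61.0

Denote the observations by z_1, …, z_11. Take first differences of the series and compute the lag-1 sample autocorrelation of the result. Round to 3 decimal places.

First differences Δz: 6.8, -0.4, -1.0, 0.3, 3.0, -1.3, -7.5, 16.3, -3.2, -9.0
Mean of differences = 0.4000
Numerator Σ(Δz_t−Δz̄)(Δz_{t+1}−Δz̄) = -144.1200
Denominator Σ(Δz_t−Δz̄)² = 469.7600
r_1(Δz) = -144.1200 / 469.7600 = -0.307

-0.307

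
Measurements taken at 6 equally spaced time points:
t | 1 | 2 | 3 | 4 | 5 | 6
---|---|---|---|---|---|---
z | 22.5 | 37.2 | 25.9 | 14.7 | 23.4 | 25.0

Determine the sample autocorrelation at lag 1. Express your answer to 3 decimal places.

Mean z̄ = (22.5 + 37.2 + 25.9 + 14.7 + 23.4 + 25.0)/6 = 24.7833
Deviations from mean: -2.2833, 12.4167, 1.1167, -10.0833, -1.3833, 0.2167
Σ(z_t−z̄)(z_{t+1}−z̄) = (-28.3514) + (13.8653) + (-11.2597) + (13.9486) + (-0.2997) = -12.0969
Denominator Σ(z_t−z̄)² = 264.2683
r_1 = -12.0969 / 264.2683 = -0.046

-0.046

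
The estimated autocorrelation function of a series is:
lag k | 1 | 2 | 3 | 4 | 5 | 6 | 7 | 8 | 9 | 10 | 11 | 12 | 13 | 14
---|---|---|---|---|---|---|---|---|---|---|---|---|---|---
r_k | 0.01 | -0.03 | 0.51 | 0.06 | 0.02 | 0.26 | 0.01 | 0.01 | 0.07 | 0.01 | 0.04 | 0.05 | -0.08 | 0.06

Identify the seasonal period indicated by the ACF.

3

The largest autocorrelation is r_3 = 0.51, with a weaker echo at lag 6 (0.26); the remaining lags stay at or below 0.07.
The dominant spike at lag 3 indicates a seasonal period of 3.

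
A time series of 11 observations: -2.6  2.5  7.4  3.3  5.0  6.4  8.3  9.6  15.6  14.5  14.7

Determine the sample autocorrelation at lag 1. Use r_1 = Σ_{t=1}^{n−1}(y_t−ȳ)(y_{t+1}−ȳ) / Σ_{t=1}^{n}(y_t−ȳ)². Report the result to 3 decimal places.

Mean ȳ = (-2.6 + 2.5 + 7.4 + 3.3 + 5.0 + 6.4 + 8.3 + 9.6 + 15.6 + 14.5 + 14.7)/11 = 7.7000
Numerator Σ_{t=1}^{10}(y_t−ȳ)(y_{t+1}−ȳ) = 188.5200
Denominator Σ(y_t−ȳ)² = 323.1800
r_1 = 188.5200 / 323.1800 = 0.583

0.583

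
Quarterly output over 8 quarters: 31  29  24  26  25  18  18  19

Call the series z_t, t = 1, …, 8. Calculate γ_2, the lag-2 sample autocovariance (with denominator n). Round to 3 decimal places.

Mean z̄ = (31 + 29 + 24 + 26 + 25 + 18 + 18 + 19)/8 = 23.7500
Σ_{t=1}^{6}(z_t−z̄)(z_{t+2}−z̄) = 21.1250
γ_2 = 21.1250 / 8 = 2.641

2.641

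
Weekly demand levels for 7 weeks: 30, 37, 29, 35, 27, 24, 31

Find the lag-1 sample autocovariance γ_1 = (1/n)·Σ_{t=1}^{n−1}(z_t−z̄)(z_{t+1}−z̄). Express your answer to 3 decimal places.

Mean z̄ = (30 + 37 + 29 + 35 + 27 + 24 + 31)/7 = 30.4286
Σ_{t=1}^{6}(z_t−z̄)(z_{t+1}−z̄) = -16.0408
γ_1 = -16.0408 / 7 = -2.292

-2.292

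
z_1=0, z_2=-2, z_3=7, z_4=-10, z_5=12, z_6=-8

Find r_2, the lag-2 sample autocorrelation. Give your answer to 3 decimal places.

0.508

Mean z̄ = (0 − 2 + 7 − 10 + 12 − 8)/6 = -0.1667
Σ(z_t−z̄)(z_{t+2}−z̄) = (1.1944) + (18.0278) + (87.1944) + (77.0278) = 183.4444
Denominator Σ(z_t−z̄)² = 360.8333
r_2 = 183.4444 / 360.8333 = 0.508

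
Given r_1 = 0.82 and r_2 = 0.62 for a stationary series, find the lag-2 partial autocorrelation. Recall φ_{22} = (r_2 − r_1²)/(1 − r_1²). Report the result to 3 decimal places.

-0.160

φ_{22} = (r_2 − r_1²) / (1 − r_1²)
r_1² = (0.82)² = 0.6724
Numerator = 0.62 − 0.6724 = -0.0524; denominator = 1 − 0.6724 = 0.3276
φ_{22} = -0.0524 / 0.3276 = -0.160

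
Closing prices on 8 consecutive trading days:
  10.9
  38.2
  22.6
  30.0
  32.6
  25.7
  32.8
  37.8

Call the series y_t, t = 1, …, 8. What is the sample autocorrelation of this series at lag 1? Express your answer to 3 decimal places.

-0.382

Mean ȳ = (10.9 + 38.2 + 22.6 + 30.0 + 32.6 + 25.7 + 32.8 + 37.8)/8 = 28.8250
Deviations from mean: -17.9250, 9.3750, -6.2250, 1.1750, 3.7750, -3.1250, 3.9750, 8.9750
Numerator Σ_{t=1}^{7}(y_t−ȳ)(y_{t+1}−ȳ) = -217.8281
Denominator Σ(y_t−ȳ)² = 569.6950
r_1 = -217.8281 / 569.6950 = -0.382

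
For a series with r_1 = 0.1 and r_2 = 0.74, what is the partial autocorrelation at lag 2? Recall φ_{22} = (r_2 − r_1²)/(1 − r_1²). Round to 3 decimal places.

φ_{22} = (r_2 − r_1²) / (1 − r_1²)
r_1² = (0.1)² = 0.01
Numerator = 0.74 − 0.0100 = 0.7300; denominator = 1 − 0.0100 = 0.9900
φ_{22} = 0.7300 / 0.9900 = 0.737

0.737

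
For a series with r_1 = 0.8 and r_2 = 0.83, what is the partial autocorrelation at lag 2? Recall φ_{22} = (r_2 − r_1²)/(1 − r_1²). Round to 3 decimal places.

0.528

φ_{22} = (r_2 − r_1²) / (1 − r_1²)
r_1² = (0.8)² = 0.64
Numerator = 0.83 − 0.6400 = 0.1900; denominator = 1 − 0.6400 = 0.3600
φ_{22} = 0.1900 / 0.3600 = 0.528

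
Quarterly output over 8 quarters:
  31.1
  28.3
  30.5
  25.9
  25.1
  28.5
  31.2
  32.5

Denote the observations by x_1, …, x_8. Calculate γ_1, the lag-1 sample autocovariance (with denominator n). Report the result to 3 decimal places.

1.759

Mean x̄ = (31.1 + 28.3 + 30.5 + 25.9 + 25.1 + 28.5 + 31.2 + 32.5)/8 = 29.1375
Σ_{t=1}^{7}(x_t−x̄)(x_{t+1}−x̄) = 14.0698
γ_1 = 14.0698 / 8 = 1.759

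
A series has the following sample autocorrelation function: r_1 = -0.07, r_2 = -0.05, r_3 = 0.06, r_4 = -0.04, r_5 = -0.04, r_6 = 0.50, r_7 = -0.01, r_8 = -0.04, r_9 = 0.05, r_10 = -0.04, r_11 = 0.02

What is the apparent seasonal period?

The largest autocorrelation is r_6 = 0.50; the remaining lags stay at or below 0.06.
The dominant spike at lag 6 indicates a seasonal period of 6.

6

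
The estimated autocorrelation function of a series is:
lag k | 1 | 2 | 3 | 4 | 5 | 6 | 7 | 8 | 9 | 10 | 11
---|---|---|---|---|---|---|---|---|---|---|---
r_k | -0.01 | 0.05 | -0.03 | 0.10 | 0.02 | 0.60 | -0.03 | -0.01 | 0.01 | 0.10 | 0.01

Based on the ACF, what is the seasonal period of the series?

6

The largest autocorrelation is r_6 = 0.60; the remaining lags stay at or below 0.10.
The dominant spike at lag 6 indicates a seasonal period of 6.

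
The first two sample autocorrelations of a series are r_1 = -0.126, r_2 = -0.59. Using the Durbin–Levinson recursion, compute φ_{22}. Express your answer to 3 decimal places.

-0.616

φ_{22} = (r_2 − r_1²) / (1 − r_1²)
r_1² = (-0.126)² = 0.015876
Numerator = -0.59 − 0.0159 = -0.6059; denominator = 1 − 0.0159 = 0.9841
φ_{22} = -0.6059 / 0.9841 = -0.616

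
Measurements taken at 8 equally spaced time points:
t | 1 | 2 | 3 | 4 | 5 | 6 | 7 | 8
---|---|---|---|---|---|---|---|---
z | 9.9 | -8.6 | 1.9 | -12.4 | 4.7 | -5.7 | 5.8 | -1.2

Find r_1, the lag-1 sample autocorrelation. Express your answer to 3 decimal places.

Mean z̄ = (9.9 − 8.6 + 1.9 − 12.4 + 4.7 − 5.7 + 5.8 − 1.2)/8 = -0.7000
Numerator Σ_{t=1}^{7}(z_t−z̄)(z_{t+1}−z̄) = -260.6300
Denominator Σ(z_t−z̄)² = 415.0800
r_1 = -260.6300 / 415.0800 = -0.628

-0.628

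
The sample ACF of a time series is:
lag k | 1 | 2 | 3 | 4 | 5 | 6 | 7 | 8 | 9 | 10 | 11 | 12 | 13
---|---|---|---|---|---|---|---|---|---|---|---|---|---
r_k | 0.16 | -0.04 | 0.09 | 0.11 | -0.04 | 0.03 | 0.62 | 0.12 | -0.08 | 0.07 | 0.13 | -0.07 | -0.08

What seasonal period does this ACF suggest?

The largest autocorrelation is r_7 = 0.62; the remaining lags stay at or below 0.16.
The dominant spike at lag 7 indicates a seasonal period of 7.

7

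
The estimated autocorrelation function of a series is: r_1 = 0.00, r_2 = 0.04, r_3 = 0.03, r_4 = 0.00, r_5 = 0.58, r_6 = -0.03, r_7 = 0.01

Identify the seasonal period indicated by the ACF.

The largest autocorrelation is r_5 = 0.58; the remaining lags stay at or below 0.04.
The dominant spike at lag 5 indicates a seasonal period of 5.

5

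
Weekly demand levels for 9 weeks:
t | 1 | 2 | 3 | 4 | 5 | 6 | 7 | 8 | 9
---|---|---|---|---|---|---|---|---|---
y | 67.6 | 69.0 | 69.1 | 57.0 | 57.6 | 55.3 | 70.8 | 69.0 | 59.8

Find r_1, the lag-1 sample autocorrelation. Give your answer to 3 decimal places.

0.195

Mean ȳ = (67.6 + 69.0 + 69.1 + 57.0 + 57.6 + 55.3 + 70.8 + 69.0 + 59.8)/9 = 63.9111
Numerator Σ_{t=1}^{8}(y_t−ȳ)(y_{t+1}−ȳ) = 62.0943
Denominator Σ(y_t−ȳ)² = 318.4289
r_1 = 62.0943 / 318.4289 = 0.195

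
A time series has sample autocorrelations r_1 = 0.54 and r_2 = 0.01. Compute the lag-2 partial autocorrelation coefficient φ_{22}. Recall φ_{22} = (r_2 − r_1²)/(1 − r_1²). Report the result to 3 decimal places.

-0.398

φ_{22} = (r_2 − r_1²) / (1 − r_1²)
r_1² = (0.54)² = 0.2916
Numerator = 0.01 − 0.2916 = -0.2816; denominator = 1 − 0.2916 = 0.7084
φ_{22} = -0.2816 / 0.7084 = -0.398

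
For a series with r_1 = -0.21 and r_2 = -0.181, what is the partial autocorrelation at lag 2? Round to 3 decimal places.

φ_{22} = (r_2 − r_1²) / (1 − r_1²)
r_1² = (-0.21)² = 0.0441
Numerator = -0.181 − 0.0441 = -0.2251; denominator = 1 − 0.0441 = 0.9559
φ_{22} = -0.2251 / 0.9559 = -0.235

-0.235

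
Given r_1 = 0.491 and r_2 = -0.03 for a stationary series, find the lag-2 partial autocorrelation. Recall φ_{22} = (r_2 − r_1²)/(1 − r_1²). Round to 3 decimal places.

-0.357

φ_{22} = (r_2 − r_1²) / (1 − r_1²)
r_1² = (0.491)² = 0.241081
Numerator = -0.03 − 0.2411 = -0.2711; denominator = 1 − 0.2411 = 0.7589
φ_{22} = -0.2711 / 0.7589 = -0.357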